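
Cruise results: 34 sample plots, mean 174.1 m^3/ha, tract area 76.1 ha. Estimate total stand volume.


Formula: Total Volume = Mean Volume per ha * Total Area
Total Volume = 174.1 m^3/ha * 76.1 ha
Total Volume = 13249 m^3

13249


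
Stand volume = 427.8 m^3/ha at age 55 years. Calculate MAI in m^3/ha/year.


Formula: MAI = Total Volume / Stand Age
MAI = 427.8 m^3/ha / 55 years
MAI = 7.78 m^3/ha/year

7.78


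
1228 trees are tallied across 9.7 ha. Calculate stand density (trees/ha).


Formula: Stand Density = N_trees / Area_ha
Density = 1228 trees / 9.7 ha
Density = 127 trees/ha

127


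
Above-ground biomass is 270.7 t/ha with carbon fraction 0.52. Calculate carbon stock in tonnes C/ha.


Formula: Carbon Stock = Biomass * Carbon Fraction
C = 270.7 t/ha * 0.52
C = 140.8 t C/ha

140.8


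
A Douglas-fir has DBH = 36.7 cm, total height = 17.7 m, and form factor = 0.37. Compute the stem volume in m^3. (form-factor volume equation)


Formula: V = pi * (DBH/200)^2 * H * ff
Radius = DBH/200 = 36.7/200 = 0.1835 m
Radius^2 = 0.1835^2 = 0.03367225 m^2
V = pi * 0.03367225 * 17.7 * 0.37
V = 0.693 m^3

0.693


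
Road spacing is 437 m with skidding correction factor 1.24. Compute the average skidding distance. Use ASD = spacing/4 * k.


Formula: ASD = (spacing / 4) * correction
Uncorrected distance = spacing / 4 = 437 / 4 = 109.25 m
ASD = 109.25 * 1.24 = 135 m

135


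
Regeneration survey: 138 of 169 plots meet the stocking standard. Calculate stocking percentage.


Formula: Stocking % = stocked plots / total plots * 100
Stocking = 138 / 169 * 100
Stocking = 0.8166 * 100 = 81.7%

81.7


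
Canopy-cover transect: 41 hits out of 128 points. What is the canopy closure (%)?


Formula: Canopy closure = covered points / total points * 100
Closure = 41 / 128 * 100
Closure = 0.3203 * 100 = 32.0%

32.0


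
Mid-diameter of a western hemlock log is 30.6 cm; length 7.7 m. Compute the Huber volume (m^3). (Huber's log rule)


Huber: V = Am * L,  Am = pi*(Dm/200)^2
Am = pi*(30.6/200)^2 = 0.073542 m^2
V = 0.073542*7.7 = 0.5663 m^3

0.5663


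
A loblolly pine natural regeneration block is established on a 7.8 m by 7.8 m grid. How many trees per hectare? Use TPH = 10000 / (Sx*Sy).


Formula: TPH = 10000 m^2/ha / (spacing_x * spacing_y)
Area per tree = 7.8 m * 7.8 m = 60.84 m^2
TPH = 10000 / 60.84 = 164 trees/ha

164


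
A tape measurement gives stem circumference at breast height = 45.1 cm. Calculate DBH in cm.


Formula: DBH = C / pi
DBH = 45.1 / pi
pi = 3.14159...
DBH = 14.4 cm

14.4


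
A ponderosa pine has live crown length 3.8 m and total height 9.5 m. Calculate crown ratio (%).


Formula: Crown Ratio = (Crown Length / Total Height) * 100
CR = (3.8 m / 9.5 m) * 100
CR = 0.4 * 100 = 40.0%

40.0


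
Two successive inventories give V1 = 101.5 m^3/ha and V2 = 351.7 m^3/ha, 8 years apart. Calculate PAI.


Formula: PAI = (V_T2 - V_T1) / (T2 - T1)
Volume increment = 351.7 - 101.5 = 250.2 m^3/ha
PAI = 250.2 / 8 = 31.28 m^3/ha/year

31.28


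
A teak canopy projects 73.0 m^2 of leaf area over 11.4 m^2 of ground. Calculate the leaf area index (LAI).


Formula: LAI = total leaf area / ground area  (dimensionless)
LAI = 73.0 m^2 / 11.4 m^2
LAI = 6.4

6.4


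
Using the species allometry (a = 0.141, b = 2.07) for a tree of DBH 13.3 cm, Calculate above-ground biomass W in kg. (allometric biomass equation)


Formula: W = a * DBH^b  (allometric power law)
DBH^b = 13.3^2.07 = 212.0181
W = 0.141 * 212.0181 = 29.9 kg

29.9


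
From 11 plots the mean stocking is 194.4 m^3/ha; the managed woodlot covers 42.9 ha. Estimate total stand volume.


Formula: Total Volume = Mean Volume per ha * Total Area
Total Volume = 194.4 m^3/ha * 42.9 ha
Total Volume = 8340 m^3

8340


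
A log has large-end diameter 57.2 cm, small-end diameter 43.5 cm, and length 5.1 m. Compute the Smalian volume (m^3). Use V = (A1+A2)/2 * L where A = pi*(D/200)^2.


Smalian: V = (A1 + A2)/2 * L,  A = pi*(D/200)^2
A1 = pi*(57.2/200)^2 = 0.25697 m^2
A2 = pi*(43.5/200)^2 = 0.148617 m^2
V = (0.25697+0.148617)/2*5.1 = 1.0342 m^3

1.0342


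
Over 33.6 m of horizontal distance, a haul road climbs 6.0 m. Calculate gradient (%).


Formula: Gradient = rise / run * 100
Gradient = 6.0 / 33.6 * 100 = 17.9%

17.9


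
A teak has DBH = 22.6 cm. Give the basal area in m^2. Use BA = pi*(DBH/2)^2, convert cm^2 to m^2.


Formula: BA = pi * (DBH/2)^2 / 10000  (cm^2 to m^2)
Radius = DBH/2 = 22.6/2 = 11.3 cm
BA = pi * 11.3^2 / 10000
   = 401.15 cm^2 / 10000
   = 0.0401 m^2

0.0401


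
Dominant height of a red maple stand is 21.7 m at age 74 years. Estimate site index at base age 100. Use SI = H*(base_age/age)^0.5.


Formula: SI = H_dom * (base_age / age)^0.5
Age ratio = 100 / 74 = 1.35135
sqrt(age_ratio) = 1.16248
SI = 21.7 * 1.16248 = 25.2 m

25.2


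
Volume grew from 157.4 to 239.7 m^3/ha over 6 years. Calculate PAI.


Formula: PAI = (V_T2 - V_T1) / (T2 - T1)
Volume increment = 239.7 - 157.4 = 82.3 m^3/ha
PAI = 82.3 / 6 = 13.72 m^3/ha/year

13.72


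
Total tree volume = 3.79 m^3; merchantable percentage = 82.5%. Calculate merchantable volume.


Formula: MV = V_total * (merchantable_pct / 100)
Merchantable fraction = 82.5% / 100 = 0.825
MV = 3.79 m^3 * 0.825 = 3.127 m^3

3.127


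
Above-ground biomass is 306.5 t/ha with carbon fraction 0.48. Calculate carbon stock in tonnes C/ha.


Formula: Carbon Stock = Biomass * Carbon Fraction
C = 306.5 t/ha * 0.48
C = 147.1 t C/ha

147.1


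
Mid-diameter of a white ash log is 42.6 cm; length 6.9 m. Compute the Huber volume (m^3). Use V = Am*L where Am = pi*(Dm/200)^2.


Huber: V = Am * L,  Am = pi*(Dm/200)^2
Am = pi*(42.6/200)^2 = 0.142531 m^2
V = 0.142531*6.9 = 0.9835 m^3

0.9835


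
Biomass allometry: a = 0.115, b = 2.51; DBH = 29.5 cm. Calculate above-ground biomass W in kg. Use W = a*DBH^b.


Formula: W = a * DBH^b  (allometric power law)
DBH^b = 29.5^2.51 = 4889.374
W = 0.115 * 4889.374 = 562.3 kg

562.3


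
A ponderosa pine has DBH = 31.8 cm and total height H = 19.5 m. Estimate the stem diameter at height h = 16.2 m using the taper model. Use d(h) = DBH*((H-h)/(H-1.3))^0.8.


Taper: d(h) = DBH * ((H - h) / (H - 1.3))^0.8
Numerator = H - h = 19.5 - 16.2 = 3.3 m
Denominator = H - 1.3 = 19.5 - 1.3 = 18.2 m
Ratio = 3.3 / 18.2 = 0.18132
d = 31.8 * 0.18132^0.8 = 8.1 cm

8.1


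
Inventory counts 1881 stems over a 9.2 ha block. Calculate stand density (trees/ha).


Formula: Stand Density = N_trees / Area_ha
Density = 1881 trees / 9.2 ha
Density = 204 trees/ha

204


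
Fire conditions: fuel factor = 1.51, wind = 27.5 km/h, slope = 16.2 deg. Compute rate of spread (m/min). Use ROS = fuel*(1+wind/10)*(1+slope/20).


Formula: ROS = fuel * (1 + wind/10) * (1 + slope/20)
Wind factor = 1 + 27.5/10 = 3.75
Slope factor = 1 + 16.2/20 = 1.81
ROS = 1.51 * 3.75 * 1.81 = 10.25 m/min

10.25


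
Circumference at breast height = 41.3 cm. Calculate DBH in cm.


Formula: DBH = C / pi
DBH = 41.3 / pi
pi = 3.14159...
DBH = 13.1 cm

13.1


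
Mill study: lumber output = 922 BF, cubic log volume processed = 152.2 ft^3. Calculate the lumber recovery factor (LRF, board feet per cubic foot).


Formula: LRF = Lumber Output (BF) / Log Input (ft^3)
LRF = 922 BF / 152.2 ft^3
LRF = 6.06 BF/ft^3

6.06


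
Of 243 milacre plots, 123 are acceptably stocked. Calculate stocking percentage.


Formula: Stocking % = stocked plots / total plots * 100
Stocking = 123 / 243 * 100
Stocking = 0.5062 * 100 = 50.6%

50.6


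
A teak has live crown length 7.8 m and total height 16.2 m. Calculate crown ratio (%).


Formula: Crown Ratio = (Crown Length / Total Height) * 100
CR = (7.8 m / 16.2 m) * 100
CR = 0.4815 * 100 = 48.1%

48.1


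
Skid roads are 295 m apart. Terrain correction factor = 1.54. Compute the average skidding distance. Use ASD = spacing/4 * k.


Formula: ASD = (spacing / 4) * correction
Uncorrected distance = spacing / 4 = 295 / 4 = 73.75 m
ASD = 73.75 * 1.54 = 114 m

114


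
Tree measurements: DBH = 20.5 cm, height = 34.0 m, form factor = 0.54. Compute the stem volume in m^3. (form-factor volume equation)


Formula: V = pi * (DBH/200)^2 * H * ff
Radius = DBH/200 = 20.5/200 = 0.1025 m
Radius^2 = 0.1025^2 = 0.01050625 m^2
V = pi * 0.01050625 * 34.0 * 0.54
V = 0.606 m^3

0.606


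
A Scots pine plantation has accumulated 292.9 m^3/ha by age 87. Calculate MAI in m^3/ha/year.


Formula: MAI = Total Volume / Stand Age
MAI = 292.9 m^3/ha / 87 years
MAI = 3.37 m^3/ha/year

3.37


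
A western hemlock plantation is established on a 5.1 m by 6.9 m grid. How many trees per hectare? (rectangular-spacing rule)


Formula: TPH = 10000 m^2/ha / (spacing_x * spacing_y)
Area per tree = 5.1 m * 6.9 m = 35.19 m^2
TPH = 10000 / 35.19 = 284 trees/ha

284


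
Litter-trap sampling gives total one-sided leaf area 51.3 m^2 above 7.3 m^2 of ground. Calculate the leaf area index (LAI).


Formula: LAI = total leaf area / ground area  (dimensionless)
LAI = 51.3 m^2 / 7.3 m^2
LAI = 7.03

7.03


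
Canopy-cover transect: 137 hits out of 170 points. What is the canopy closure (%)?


Formula: Canopy closure = covered points / total points * 100
Closure = 137 / 170 * 100
Closure = 0.8059 * 100 = 80.6%

80.6


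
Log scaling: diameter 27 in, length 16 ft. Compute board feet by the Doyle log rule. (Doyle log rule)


Doyle: BF = (D - 4)^2 * L / 16
Adjusted diameter = 27 - 4 = 23 in
(D-4)^2 = 23^2 = 529
BF = 529 * 16 / 16 = 529 BF

529


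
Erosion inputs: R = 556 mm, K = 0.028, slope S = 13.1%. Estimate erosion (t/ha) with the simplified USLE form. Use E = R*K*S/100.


Formula: E = R * K * S / 100  (simplified USLE)
R * K = 556 * 0.028 = 15.568
E = 15.568 * 13.1 / 100 = 2.04 t/ha

2.04


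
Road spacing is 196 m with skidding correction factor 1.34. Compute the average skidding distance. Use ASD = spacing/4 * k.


Formula: ASD = (spacing / 4) * correction
Uncorrected distance = spacing / 4 = 196 / 4 = 49 m
ASD = 49 * 1.34 = 66 m

66


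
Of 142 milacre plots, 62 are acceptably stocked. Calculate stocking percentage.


Formula: Stocking % = stocked plots / total plots * 100
Stocking = 62 / 142 * 100
Stocking = 0.4366 * 100 = 43.7%

43.7


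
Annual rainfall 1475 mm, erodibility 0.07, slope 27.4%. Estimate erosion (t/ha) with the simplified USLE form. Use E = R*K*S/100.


Formula: E = R * K * S / 100  (simplified USLE)
R * K = 1475 * 0.07 = 103.25
E = 103.25 * 27.4 / 100 = 28.29 t/ha

28.29


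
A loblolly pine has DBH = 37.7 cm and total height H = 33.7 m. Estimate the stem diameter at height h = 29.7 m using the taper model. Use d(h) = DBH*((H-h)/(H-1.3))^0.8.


Taper: d(h) = DBH * ((H - h) / (H - 1.3))^0.8
Numerator = H - h = 33.7 - 29.7 = 4.0 m
Denominator = H - 1.3 = 33.7 - 1.3 = 32.4 m
Ratio = 4.0 / 32.4 = 0.12346
d = 37.7 * 0.12346^0.8 = 7.1 cm

7.1


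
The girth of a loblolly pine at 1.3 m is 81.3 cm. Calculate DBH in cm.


Formula: DBH = C / pi
DBH = 81.3 / pi
pi = 3.14159...
DBH = 25.9 cm

25.9


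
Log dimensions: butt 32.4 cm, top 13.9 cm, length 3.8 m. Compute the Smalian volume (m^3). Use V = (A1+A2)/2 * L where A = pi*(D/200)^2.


Smalian: V = (A1 + A2)/2 * L,  A = pi*(D/200)^2
A1 = pi*(32.4/200)^2 = 0.082448 m^2
A2 = pi*(13.9/200)^2 = 0.015175 m^2
V = (0.082448+0.015175)/2*3.8 = 0.1855 m^3

0.1855


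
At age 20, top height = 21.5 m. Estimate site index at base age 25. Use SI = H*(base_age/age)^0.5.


Formula: SI = H_dom * (base_age / age)^0.5
Age ratio = 25 / 20 = 1.25
sqrt(age_ratio) = 1.11803
SI = 21.5 * 1.11803 = 24.0 m

24.0


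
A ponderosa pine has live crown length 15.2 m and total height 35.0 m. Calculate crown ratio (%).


Formula: Crown Ratio = (Crown Length / Total Height) * 100
CR = (15.2 m / 35.0 m) * 100
CR = 0.4343 * 100 = 43.4%

43.4


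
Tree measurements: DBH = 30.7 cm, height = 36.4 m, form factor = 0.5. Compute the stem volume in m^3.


Formula: V = pi * (DBH/200)^2 * H * ff
Radius = DBH/200 = 30.7/200 = 0.1535 m
Radius^2 = 0.1535^2 = 0.02356225 m^2
V = pi * 0.02356225 * 36.4 * 0.5
V = 1.347 m^3

1.347


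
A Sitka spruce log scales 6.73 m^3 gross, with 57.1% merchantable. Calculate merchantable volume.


Formula: MV = V_total * (merchantable_pct / 100)
Merchantable fraction = 57.1% / 100 = 0.571
MV = 6.73 m^3 * 0.571 = 3.843 m^3

3.843


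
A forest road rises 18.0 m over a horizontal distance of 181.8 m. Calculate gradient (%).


Formula: Gradient = rise / run * 100
Gradient = 18.0 / 181.8 * 100 = 9.9%

9.9


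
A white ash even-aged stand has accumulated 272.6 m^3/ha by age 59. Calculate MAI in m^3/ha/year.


Formula: MAI = Total Volume / Stand Age
MAI = 272.6 m^3/ha / 59 years
MAI = 4.62 m^3/ha/year

4.62


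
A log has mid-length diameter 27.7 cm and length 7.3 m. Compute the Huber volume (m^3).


Huber: V = Am * L,  Am = pi*(Dm/200)^2
Am = pi*(27.7/200)^2 = 0.060263 m^2
V = 0.060263*7.3 = 0.4399 m^3

0.4399


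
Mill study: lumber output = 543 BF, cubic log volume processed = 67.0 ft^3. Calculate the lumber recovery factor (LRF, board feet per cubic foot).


Formula: LRF = Lumber Output (BF) / Log Input (ft^3)
LRF = 543 BF / 67.0 ft^3
LRF = 8.1 BF/ft^3

8.1


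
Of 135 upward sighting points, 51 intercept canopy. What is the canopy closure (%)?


Formula: Canopy closure = covered points / total points * 100
Closure = 51 / 135 * 100
Closure = 0.3778 * 100 = 37.8%

37.8


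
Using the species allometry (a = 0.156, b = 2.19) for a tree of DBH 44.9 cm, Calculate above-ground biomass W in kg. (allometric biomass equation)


Formula: W = a * DBH^b  (allometric power law)
DBH^b = 44.9^2.19 = 4153.5504
W = 0.156 * 4153.5504 = 648.0 kg

648.0


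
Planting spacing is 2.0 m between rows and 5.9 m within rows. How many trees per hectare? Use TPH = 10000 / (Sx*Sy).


Formula: TPH = 10000 m^2/ha / (spacing_x * spacing_y)
Area per tree = 2.0 m * 5.9 m = 11.8 m^2
TPH = 10000 / 11.8 = 847 trees/ha

847


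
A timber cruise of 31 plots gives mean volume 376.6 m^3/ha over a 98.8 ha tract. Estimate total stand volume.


Formula: Total Volume = Mean Volume per ha * Total Area
Total Volume = 376.6 m^3/ha * 98.8 ha
Total Volume = 37208 m^3

37208


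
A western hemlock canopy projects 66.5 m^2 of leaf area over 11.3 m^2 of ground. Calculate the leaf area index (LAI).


Formula: LAI = total leaf area / ground area  (dimensionless)
LAI = 66.5 m^2 / 11.3 m^2
LAI = 5.88

5.88


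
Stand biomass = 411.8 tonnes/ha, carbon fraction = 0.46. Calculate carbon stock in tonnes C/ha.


Formula: Carbon Stock = Biomass * Carbon Fraction
C = 411.8 t/ha * 0.46
C = 189.4 t C/ha

189.4


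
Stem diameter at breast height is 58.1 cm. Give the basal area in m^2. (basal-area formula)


Formula: BA = pi * (DBH/2)^2 / 10000  (cm^2 to m^2)
Radius = DBH/2 = 58.1/2 = 29.05 cm
BA = pi * 29.05^2 / 10000
   = 2651.1979 cm^2 / 10000
   = 0.2651 m^2

0.2651


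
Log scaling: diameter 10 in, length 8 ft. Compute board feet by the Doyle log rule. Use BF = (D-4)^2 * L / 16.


Doyle: BF = (D - 4)^2 * L / 16
Adjusted diameter = 10 - 4 = 6 in
(D-4)^2 = 6^2 = 36
BF = 36 * 8 / 16 = 18 BF

18


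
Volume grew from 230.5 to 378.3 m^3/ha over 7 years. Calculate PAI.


Formula: PAI = (V_T2 - V_T1) / (T2 - T1)
Volume increment = 378.3 - 230.5 = 147.8 m^3/ha
PAI = 147.8 / 7 = 21.11 m^3/ha/year

21.11


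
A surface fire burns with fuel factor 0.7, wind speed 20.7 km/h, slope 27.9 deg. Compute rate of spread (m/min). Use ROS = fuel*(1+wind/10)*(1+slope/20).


Formula: ROS = fuel * (1 + wind/10) * (1 + slope/20)
Wind factor = 1 + 20.7/10 = 3.07
Slope factor = 1 + 27.9/20 = 2.395
ROS = 0.7 * 3.07 * 2.395 = 5.15 m/min

5.15


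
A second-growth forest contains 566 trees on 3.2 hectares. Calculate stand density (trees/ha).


Formula: Stand Density = N_trees / Area_ha
Density = 566 trees / 3.2 ha
Density = 177 trees/ha

177


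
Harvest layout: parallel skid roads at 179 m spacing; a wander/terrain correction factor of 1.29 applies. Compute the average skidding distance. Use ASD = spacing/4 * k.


Formula: ASD = (spacing / 4) * correction
Uncorrected distance = spacing / 4 = 179 / 4 = 44.75 m
ASD = 44.75 * 1.29 = 58 m

58


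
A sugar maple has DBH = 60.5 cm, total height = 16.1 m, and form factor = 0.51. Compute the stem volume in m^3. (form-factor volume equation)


Formula: V = pi * (DBH/200)^2 * H * ff
Radius = DBH/200 = 60.5/200 = 0.3025 m
Radius^2 = 0.3025^2 = 0.09150625 m^2
V = pi * 0.09150625 * 16.1 * 0.51
V = 2.36 m^3

2.36


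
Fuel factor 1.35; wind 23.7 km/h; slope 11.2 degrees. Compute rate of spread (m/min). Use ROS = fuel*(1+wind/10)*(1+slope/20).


Formula: ROS = fuel * (1 + wind/10) * (1 + slope/20)
Wind factor = 1 + 23.7/10 = 3.37
Slope factor = 1 + 11.2/20 = 1.56
ROS = 1.35 * 3.37 * 1.56 = 7.1 m/min

7.1


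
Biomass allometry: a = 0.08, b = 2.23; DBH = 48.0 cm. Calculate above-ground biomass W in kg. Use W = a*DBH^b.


Formula: W = a * DBH^b  (allometric power law)
DBH^b = 48.0^2.23 = 5612.65
W = 0.08 * 5612.65 = 449.0 kg

449.0


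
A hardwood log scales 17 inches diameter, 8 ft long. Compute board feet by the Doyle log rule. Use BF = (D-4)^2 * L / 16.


Doyle: BF = (D - 4)^2 * L / 16
Adjusted diameter = 17 - 4 = 13 in
(D-4)^2 = 13^2 = 169
BF = 169 * 8 / 16 = 85 BF

85


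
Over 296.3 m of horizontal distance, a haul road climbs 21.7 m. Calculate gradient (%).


Formula: Gradient = rise / run * 100
Gradient = 21.7 / 296.3 * 100 = 7.3%

7.3


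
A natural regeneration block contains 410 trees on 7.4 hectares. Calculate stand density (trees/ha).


Formula: Stand Density = N_trees / Area_ha
Density = 410 trees / 7.4 ha
Density = 55 trees/ha

55


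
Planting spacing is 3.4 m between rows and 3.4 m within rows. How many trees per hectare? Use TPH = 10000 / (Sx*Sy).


Formula: TPH = 10000 m^2/ha / (spacing_x * spacing_y)
Area per tree = 3.4 m * 3.4 m = 11.56 m^2
TPH = 10000 / 11.56 = 865 trees/ha

865


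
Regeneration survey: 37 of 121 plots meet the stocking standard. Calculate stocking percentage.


Formula: Stocking % = stocked plots / total plots * 100
Stocking = 37 / 121 * 100
Stocking = 0.3058 * 100 = 30.6%

30.6


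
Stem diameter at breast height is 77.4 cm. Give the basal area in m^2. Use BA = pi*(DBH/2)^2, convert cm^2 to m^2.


Formula: BA = pi * (DBH/2)^2 / 10000  (cm^2 to m^2)
Radius = DBH/2 = 77.4/2 = 38.7 cm
BA = pi * 38.7^2 / 10000
   = 4705.1319 cm^2 / 10000
   = 0.4705 m^2

0.4705


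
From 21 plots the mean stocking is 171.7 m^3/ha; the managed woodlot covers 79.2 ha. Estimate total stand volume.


Formula: Total Volume = Mean Volume per ha * Total Area
Total Volume = 171.7 m^3/ha * 79.2 ha
Total Volume = 13599 m^3

13599


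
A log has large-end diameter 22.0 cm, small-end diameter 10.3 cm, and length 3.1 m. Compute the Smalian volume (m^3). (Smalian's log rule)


Smalian: V = (A1 + A2)/2 * L,  A = pi*(D/200)^2
A1 = pi*(22.0/200)^2 = 0.038013 m^2
A2 = pi*(10.3/200)^2 = 0.008332 m^2
V = (0.038013+0.008332)/2*3.1 = 0.0718 m^3

0.0718


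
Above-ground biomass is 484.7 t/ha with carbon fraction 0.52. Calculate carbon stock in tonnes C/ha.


Formula: Carbon Stock = Biomass * Carbon Fraction
C = 484.7 t/ha * 0.52
C = 252.0 t C/ha

252.0


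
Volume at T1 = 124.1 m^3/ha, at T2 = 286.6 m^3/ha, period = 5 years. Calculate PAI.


Formula: PAI = (V_T2 - V_T1) / (T2 - T1)
Volume increment = 286.6 - 124.1 = 162.5 m^3/ha
PAI = 162.5 / 5 = 32.5 m^3/ha/year

32.5


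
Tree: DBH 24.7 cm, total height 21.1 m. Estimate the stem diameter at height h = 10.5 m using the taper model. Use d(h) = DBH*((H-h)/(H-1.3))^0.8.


Taper: d(h) = DBH * ((H - h) / (H - 1.3))^0.8
Numerator = H - h = 21.1 - 10.5 = 10.6 m
Denominator = H - 1.3 = 21.1 - 1.3 = 19.8 m
Ratio = 10.6 / 19.8 = 0.53535
d = 24.7 * 0.53535^0.8 = 15.0 cm

15.0


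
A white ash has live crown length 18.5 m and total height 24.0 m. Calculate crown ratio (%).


Formula: Crown Ratio = (Crown Length / Total Height) * 100
CR = (18.5 m / 24.0 m) * 100
CR = 0.7708 * 100 = 77.1%

77.1


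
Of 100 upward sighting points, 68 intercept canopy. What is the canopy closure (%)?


Formula: Canopy closure = covered points / total points * 100
Closure = 68 / 100 * 100
Closure = 0.68 * 100 = 68.0%

68.0


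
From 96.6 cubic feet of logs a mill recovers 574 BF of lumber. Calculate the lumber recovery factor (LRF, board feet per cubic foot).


Formula: LRF = Lumber Output (BF) / Log Input (ft^3)
LRF = 574 BF / 96.6 ft^3
LRF = 5.94 BF/ft^3

5.94


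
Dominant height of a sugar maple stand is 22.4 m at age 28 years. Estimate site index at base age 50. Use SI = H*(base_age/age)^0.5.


Formula: SI = H_dom * (base_age / age)^0.5
Age ratio = 50 / 28 = 1.78571
sqrt(age_ratio) = 1.33631
SI = 22.4 * 1.33631 = 29.9 m

29.9


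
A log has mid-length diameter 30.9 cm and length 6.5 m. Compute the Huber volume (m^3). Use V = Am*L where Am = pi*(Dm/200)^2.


Huber: V = Am * L,  Am = pi*(Dm/200)^2
Am = pi*(30.9/200)^2 = 0.074991 m^2
V = 0.074991*6.5 = 0.4874 m^3

0.4874


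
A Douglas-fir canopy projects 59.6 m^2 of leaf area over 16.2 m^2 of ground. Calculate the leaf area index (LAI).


Formula: LAI = total leaf area / ground area  (dimensionless)
LAI = 59.6 m^2 / 16.2 m^2
LAI = 3.68

3.68


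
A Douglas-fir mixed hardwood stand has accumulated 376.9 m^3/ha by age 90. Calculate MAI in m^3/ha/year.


Formula: MAI = Total Volume / Stand Age
MAI = 376.9 m^3/ha / 90 years
MAI = 4.19 m^3/ha/year

4.19


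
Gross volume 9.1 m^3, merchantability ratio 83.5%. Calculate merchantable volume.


Formula: MV = V_total * (merchantable_pct / 100)
Merchantable fraction = 83.5% / 100 = 0.835
MV = 9.1 m^3 * 0.835 = 7.599 m^3

7.599


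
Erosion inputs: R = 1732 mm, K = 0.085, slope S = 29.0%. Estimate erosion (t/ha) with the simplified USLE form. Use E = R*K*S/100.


Formula: E = R * K * S / 100  (simplified USLE)
R * K = 1732 * 0.085 = 147.22
E = 147.22 * 29.0 / 100 = 42.69 t/ha

42.69


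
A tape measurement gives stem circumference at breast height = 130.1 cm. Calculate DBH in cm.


Formula: DBH = C / pi
DBH = 130.1 / pi
pi = 3.14159...
DBH = 41.4 cm

41.4


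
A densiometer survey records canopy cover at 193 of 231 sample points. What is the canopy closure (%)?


Formula: Canopy closure = covered points / total points * 100
Closure = 193 / 231 * 100
Closure = 0.8355 * 100 = 83.5%

83.5


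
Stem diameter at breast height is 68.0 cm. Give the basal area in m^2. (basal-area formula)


Formula: BA = pi * (DBH/2)^2 / 10000  (cm^2 to m^2)
Radius = DBH/2 = 68.0/2 = 34.0 cm
BA = pi * 34.0^2 / 10000
   = 3631.6811 cm^2 / 10000
   = 0.3632 m^2

0.3632


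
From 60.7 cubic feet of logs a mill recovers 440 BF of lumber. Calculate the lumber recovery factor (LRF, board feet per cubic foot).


Formula: LRF = Lumber Output (BF) / Log Input (ft^3)
LRF = 440 BF / 60.7 ft^3
LRF = 7.25 BF/ft^3

7.25


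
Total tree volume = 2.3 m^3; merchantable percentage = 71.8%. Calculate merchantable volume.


Formula: MV = V_total * (merchantable_pct / 100)
Merchantable fraction = 71.8% / 100 = 0.718
MV = 2.3 m^3 * 0.718 = 1.651 m^3

1.651


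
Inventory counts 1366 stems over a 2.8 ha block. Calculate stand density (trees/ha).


Formula: Stand Density = N_trees / Area_ha
Density = 1366 trees / 2.8 ha
Density = 488 trees/ha

488


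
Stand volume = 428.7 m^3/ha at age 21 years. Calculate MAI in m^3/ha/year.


Formula: MAI = Total Volume / Stand Age
MAI = 428.7 m^3/ha / 21 years
MAI = 20.41 m^3/ha/year

20.41


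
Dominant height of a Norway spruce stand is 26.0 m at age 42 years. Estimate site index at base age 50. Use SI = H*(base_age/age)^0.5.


Formula: SI = H_dom * (base_age / age)^0.5
Age ratio = 50 / 42 = 1.19048
sqrt(age_ratio) = 1.09109
SI = 26.0 * 1.09109 = 28.4 m

28.4


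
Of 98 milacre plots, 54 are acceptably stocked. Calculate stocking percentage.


Formula: Stocking % = stocked plots / total plots * 100
Stocking = 54 / 98 * 100
Stocking = 0.551 * 100 = 55.1%

55.1


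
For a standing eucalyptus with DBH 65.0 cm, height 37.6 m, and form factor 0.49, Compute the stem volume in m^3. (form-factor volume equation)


Formula: V = pi * (DBH/200)^2 * H * ff
Radius = DBH/200 = 65.0/200 = 0.325 m
Radius^2 = 0.325^2 = 0.105625 m^2
V = pi * 0.105625 * 37.6 * 0.49
V = 6.114 m^3

6.114


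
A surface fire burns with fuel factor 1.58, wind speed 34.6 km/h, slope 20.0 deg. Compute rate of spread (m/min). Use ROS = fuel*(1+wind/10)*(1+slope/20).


Formula: ROS = fuel * (1 + wind/10) * (1 + slope/20)
Wind factor = 1 + 34.6/10 = 4.46
Slope factor = 1 + 20.0/20 = 2.0
ROS = 1.58 * 4.46 * 2.0 = 14.09 m/min

14.09


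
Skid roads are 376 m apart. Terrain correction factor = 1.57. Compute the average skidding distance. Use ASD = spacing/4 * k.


Formula: ASD = (spacing / 4) * correction
Uncorrected distance = spacing / 4 = 376 / 4 = 94 m
ASD = 94 * 1.57 = 148 m

148


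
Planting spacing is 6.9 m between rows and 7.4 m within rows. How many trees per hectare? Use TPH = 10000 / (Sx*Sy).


Formula: TPH = 10000 m^2/ha / (spacing_x * spacing_y)
Area per tree = 6.9 m * 7.4 m = 51.06 m^2
TPH = 10000 / 51.06 = 196 trees/ha

196


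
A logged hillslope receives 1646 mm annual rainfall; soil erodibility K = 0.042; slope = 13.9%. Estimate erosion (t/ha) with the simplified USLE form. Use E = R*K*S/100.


Formula: E = R * K * S / 100  (simplified USLE)
R * K = 1646 * 0.042 = 69.132
E = 69.132 * 13.9 / 100 = 9.61 t/ha

9.61


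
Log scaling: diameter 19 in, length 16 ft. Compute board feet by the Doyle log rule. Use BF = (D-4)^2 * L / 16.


Doyle: BF = (D - 4)^2 * L / 16
Adjusted diameter = 19 - 4 = 15 in
(D-4)^2 = 15^2 = 225
BF = 225 * 16 / 16 = 225 BF

225


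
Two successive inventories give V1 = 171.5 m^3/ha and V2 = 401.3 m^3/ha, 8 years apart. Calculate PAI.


Formula: PAI = (V_T2 - V_T1) / (T2 - T1)
Volume increment = 401.3 - 171.5 = 229.8 m^3/ha
PAI = 229.8 / 8 = 28.73 m^3/ha/year

28.73


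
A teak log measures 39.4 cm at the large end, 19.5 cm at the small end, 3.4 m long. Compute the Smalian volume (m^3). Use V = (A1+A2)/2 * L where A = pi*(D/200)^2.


Smalian: V = (A1 + A2)/2 * L,  A = pi*(D/200)^2
A1 = pi*(39.4/200)^2 = 0.121922 m^2
A2 = pi*(19.5/200)^2 = 0.029865 m^2
V = (0.121922+0.029865)/2*3.4 = 0.258 m^3

0.258


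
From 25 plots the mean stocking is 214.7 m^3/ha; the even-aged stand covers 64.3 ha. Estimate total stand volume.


Formula: Total Volume = Mean Volume per ha * Total Area
Total Volume = 214.7 m^3/ha * 64.3 ha
Total Volume = 13805 m^3

13805


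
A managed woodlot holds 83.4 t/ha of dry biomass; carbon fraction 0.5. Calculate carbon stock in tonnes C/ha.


Formula: Carbon Stock = Biomass * Carbon Fraction
C = 83.4 t/ha * 0.5
C = 41.7 t C/ha

41.7


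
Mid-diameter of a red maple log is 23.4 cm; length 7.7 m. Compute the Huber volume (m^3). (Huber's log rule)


Huber: V = Am * L,  Am = pi*(Dm/200)^2
Am = pi*(23.4/200)^2 = 0.043005 m^2
V = 0.043005*7.7 = 0.3311 m^3

0.3311


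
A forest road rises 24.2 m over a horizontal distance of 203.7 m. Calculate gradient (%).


Formula: Gradient = rise / run * 100
Gradient = 24.2 / 203.7 * 100 = 11.9%

11.9


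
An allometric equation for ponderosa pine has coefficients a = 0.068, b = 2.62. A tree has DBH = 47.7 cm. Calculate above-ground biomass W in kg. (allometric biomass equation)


Formula: W = a * DBH^b  (allometric power law)
DBH^b = 47.7^2.62 = 24987.2322
W = 0.068 * 24987.2322 = 1699.1 kg

1699.1


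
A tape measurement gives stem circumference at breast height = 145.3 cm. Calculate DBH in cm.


Formula: DBH = C / pi
DBH = 145.3 / pi
pi = 3.14159...
DBH = 46.3 cm

46.3


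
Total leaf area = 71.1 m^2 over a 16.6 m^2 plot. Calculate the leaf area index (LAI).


Formula: LAI = total leaf area / ground area  (dimensionless)
LAI = 71.1 m^2 / 16.6 m^2
LAI = 4.28

4.28


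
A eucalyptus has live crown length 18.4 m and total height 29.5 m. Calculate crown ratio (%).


Formula: Crown Ratio = (Crown Length / Total Height) * 100
CR = (18.4 m / 29.5 m) * 100
CR = 0.6237 * 100 = 62.4%

62.4


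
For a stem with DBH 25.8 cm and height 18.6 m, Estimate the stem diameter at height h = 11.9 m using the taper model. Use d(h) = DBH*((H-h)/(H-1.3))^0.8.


Taper: d(h) = DBH * ((H - h) / (H - 1.3))^0.8
Numerator = H - h = 18.6 - 11.9 = 6.7 m
Denominator = H - 1.3 = 18.6 - 1.3 = 17.3 m
Ratio = 6.7 / 17.3 = 0.38728
d = 25.8 * 0.38728^0.8 = 12.1 cm

12.1


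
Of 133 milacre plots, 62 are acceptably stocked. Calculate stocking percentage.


Formula: Stocking % = stocked plots / total plots * 100
Stocking = 62 / 133 * 100
Stocking = 0.4662 * 100 = 46.6%

46.6


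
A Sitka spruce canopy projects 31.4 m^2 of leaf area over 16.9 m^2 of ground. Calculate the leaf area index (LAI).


Formula: LAI = total leaf area / ground area  (dimensionless)
LAI = 31.4 m^2 / 16.9 m^2
LAI = 1.86

1.86


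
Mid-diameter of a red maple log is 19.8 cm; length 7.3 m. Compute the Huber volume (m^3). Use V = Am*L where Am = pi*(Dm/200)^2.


Huber: V = Am * L,  Am = pi*(Dm/200)^2
Am = pi*(19.8/200)^2 = 0.030791 m^2
V = 0.030791*7.3 = 0.2248 m^3

0.2248


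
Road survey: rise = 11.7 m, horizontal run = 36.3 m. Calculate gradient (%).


Formula: Gradient = rise / run * 100
Gradient = 11.7 / 36.3 * 100 = 32.2%

32.2


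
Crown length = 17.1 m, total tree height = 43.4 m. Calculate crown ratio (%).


Formula: Crown Ratio = (Crown Length / Total Height) * 100
CR = (17.1 m / 43.4 m) * 100
CR = 0.394 * 100 = 39.4%

39.4


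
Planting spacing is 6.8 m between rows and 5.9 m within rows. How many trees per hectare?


Formula: TPH = 10000 m^2/ha / (spacing_x * spacing_y)
Area per tree = 6.8 m * 5.9 m = 40.12 m^2
TPH = 10000 / 40.12 = 249 trees/ha

249


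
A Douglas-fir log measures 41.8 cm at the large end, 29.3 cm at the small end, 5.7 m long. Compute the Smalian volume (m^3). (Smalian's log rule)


Smalian: V = (A1 + A2)/2 * L,  A = pi*(D/200)^2
A1 = pi*(41.8/200)^2 = 0.137228 m^2
A2 = pi*(29.3/200)^2 = 0.067426 m^2
V = (0.137228+0.067426)/2*5.7 = 0.5833 m^3

0.5833


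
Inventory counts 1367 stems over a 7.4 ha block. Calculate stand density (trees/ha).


Formula: Stand Density = N_trees / Area_ha
Density = 1367 trees / 7.4 ha
Density = 185 trees/ha

185


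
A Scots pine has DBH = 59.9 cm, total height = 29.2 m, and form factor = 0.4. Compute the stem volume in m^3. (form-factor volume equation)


Formula: V = pi * (DBH/200)^2 * H * ff
Radius = DBH/200 = 59.9/200 = 0.2995 m
Radius^2 = 0.2995^2 = 0.08970025 m^2
V = pi * 0.08970025 * 29.2 * 0.4
V = 3.291 m^3

3.291


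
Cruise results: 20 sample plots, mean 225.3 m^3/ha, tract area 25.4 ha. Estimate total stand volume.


Formula: Total Volume = Mean Volume per ha * Total Area
Total Volume = 225.3 m^3/ha * 25.4 ha
Total Volume = 5723 m^3

5723


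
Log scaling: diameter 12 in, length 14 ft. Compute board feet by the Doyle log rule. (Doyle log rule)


Doyle: BF = (D - 4)^2 * L / 16
Adjusted diameter = 12 - 4 = 8 in
(D-4)^2 = 8^2 = 64
BF = 64 * 14 / 16 = 56 BF

56


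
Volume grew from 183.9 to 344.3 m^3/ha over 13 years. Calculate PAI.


Formula: PAI = (V_T2 - V_T1) / (T2 - T1)
Volume increment = 344.3 - 183.9 = 160.4 m^3/ha
PAI = 160.4 / 13 = 12.34 m^3/ha/year

12.34


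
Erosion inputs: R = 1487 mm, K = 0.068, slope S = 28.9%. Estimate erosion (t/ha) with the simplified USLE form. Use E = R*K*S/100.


Formula: E = R * K * S / 100  (simplified USLE)
R * K = 1487 * 0.068 = 101.116
E = 101.116 * 28.9 / 100 = 29.22 t/ha

29.22


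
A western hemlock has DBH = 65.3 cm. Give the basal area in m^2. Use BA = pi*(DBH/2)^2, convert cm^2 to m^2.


Formula: BA = pi * (DBH/2)^2 / 10000  (cm^2 to m^2)
Radius = DBH/2 = 65.3/2 = 32.65 cm
BA = pi * 32.65^2 / 10000
   = 3349.0085 cm^2 / 10000
   = 0.3349 m^2

0.3349


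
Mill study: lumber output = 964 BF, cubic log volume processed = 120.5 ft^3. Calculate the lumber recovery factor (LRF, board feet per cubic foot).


Formula: LRF = Lumber Output (BF) / Log Input (ft^3)
LRF = 964 BF / 120.5 ft^3
LRF = 8.0 BF/ft^3

8.0


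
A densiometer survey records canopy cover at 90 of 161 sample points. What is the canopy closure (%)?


Formula: Canopy closure = covered points / total points * 100
Closure = 90 / 161 * 100
Closure = 0.559 * 100 = 55.9%

55.9


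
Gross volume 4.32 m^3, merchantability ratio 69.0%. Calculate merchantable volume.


Formula: MV = V_total * (merchantable_pct / 100)
Merchantable fraction = 69.0% / 100 = 0.69
MV = 4.32 m^3 * 0.69 = 2.981 m^3

2.981


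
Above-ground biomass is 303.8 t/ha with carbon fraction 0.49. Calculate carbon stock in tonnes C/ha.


Formula: Carbon Stock = Biomass * Carbon Fraction
C = 303.8 t/ha * 0.49
C = 148.9 t C/ha

148.9


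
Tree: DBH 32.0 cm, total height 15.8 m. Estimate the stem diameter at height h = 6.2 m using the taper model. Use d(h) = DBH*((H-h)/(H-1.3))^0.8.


Taper: d(h) = DBH * ((H - h) / (H - 1.3))^0.8
Numerator = H - h = 15.8 - 6.2 = 9.6 m
Denominator = H - 1.3 = 15.8 - 1.3 = 14.5 m
Ratio = 9.6 / 14.5 = 0.66207
d = 32.0 * 0.66207^0.8 = 23.0 cm

23.0


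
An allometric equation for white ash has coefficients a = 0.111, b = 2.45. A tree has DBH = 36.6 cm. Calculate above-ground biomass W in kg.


Formula: W = a * DBH^b  (allometric power law)
DBH^b = 36.6^2.45 = 6769.0646
W = 0.111 * 6769.0646 = 751.4 kg

751.4


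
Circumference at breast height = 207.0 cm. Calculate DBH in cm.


Formula: DBH = C / pi
DBH = 207.0 / pi
pi = 3.14159...
DBH = 65.9 cm

65.9


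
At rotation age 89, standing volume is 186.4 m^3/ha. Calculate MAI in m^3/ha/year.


Formula: MAI = Total Volume / Stand Age
MAI = 186.4 m^3/ha / 89 years
MAI = 2.09 m^3/ha/year

2.09


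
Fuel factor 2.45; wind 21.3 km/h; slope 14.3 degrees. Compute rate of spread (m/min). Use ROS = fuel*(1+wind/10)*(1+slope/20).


Formula: ROS = fuel * (1 + wind/10) * (1 + slope/20)
Wind factor = 1 + 21.3/10 = 3.13
Slope factor = 1 + 14.3/20 = 1.715
ROS = 2.45 * 3.13 * 1.715 = 13.15 m/min

13.15


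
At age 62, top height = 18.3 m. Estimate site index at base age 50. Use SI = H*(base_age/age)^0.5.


Formula: SI = H_dom * (base_age / age)^0.5
Age ratio = 50 / 62 = 0.80645
sqrt(age_ratio) = 0.89803
SI = 18.3 * 0.89803 = 16.4 m

16.4


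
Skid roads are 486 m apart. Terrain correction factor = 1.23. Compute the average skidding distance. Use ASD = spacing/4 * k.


Formula: ASD = (spacing / 4) * correction
Uncorrected distance = spacing / 4 = 486 / 4 = 121.5 m
ASD = 121.5 * 1.23 = 149 m

149


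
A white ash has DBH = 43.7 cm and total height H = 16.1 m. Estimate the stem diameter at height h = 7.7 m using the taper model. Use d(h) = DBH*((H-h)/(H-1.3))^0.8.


Taper: d(h) = DBH * ((H - h) / (H - 1.3))^0.8
Numerator = H - h = 16.1 - 7.7 = 8.4 m
Denominator = H - 1.3 = 16.1 - 1.3 = 14.8 m
Ratio = 8.4 / 14.8 = 0.56757
d = 43.7 * 0.56757^0.8 = 27.8 cm

27.8


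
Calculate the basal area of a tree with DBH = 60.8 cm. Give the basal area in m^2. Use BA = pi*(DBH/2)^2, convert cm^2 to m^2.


Formula: BA = pi * (DBH/2)^2 / 10000  (cm^2 to m^2)
Radius = DBH/2 = 60.8/2 = 30.4 cm
BA = pi * 30.4^2 / 10000
   = 2903.3343 cm^2 / 10000
   = 0.2903 m^2

0.2903


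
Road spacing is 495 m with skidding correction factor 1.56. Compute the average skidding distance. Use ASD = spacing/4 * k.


Formula: ASD = (spacing / 4) * correction
Uncorrected distance = spacing / 4 = 495 / 4 = 123.75 m
ASD = 123.75 * 1.56 = 193 m

193


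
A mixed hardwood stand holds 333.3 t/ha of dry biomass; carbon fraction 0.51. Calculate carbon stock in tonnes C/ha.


Formula: Carbon Stock = Biomass * Carbon Fraction
C = 333.3 t/ha * 0.51
C = 170.0 t C/ha

170.0


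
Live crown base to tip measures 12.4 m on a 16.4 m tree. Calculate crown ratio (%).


Formula: Crown Ratio = (Crown Length / Total Height) * 100
CR = (12.4 m / 16.4 m) * 100
CR = 0.7561 * 100 = 75.6%

75.6


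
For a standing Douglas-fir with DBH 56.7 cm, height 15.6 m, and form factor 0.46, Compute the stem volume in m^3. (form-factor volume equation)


Formula: V = pi * (DBH/200)^2 * H * ff
Radius = DBH/200 = 56.7/200 = 0.2835 m
Radius^2 = 0.2835^2 = 0.08037225 m^2
V = pi * 0.08037225 * 15.6 * 0.46
V = 1.812 m^3

1.812


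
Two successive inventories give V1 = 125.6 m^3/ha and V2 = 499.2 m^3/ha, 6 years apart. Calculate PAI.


Formula: PAI = (V_T2 - V_T1) / (T2 - T1)
Volume increment = 499.2 - 125.6 = 373.6 m^3/ha
PAI = 373.6 / 6 = 62.27 m^3/ha/year

62.27


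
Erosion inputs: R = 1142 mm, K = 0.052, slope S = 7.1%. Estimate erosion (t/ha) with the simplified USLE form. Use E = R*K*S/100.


Formula: E = R * K * S / 100  (simplified USLE)
R * K = 1142 * 0.052 = 59.384
E = 59.384 * 7.1 / 100 = 4.22 t/ha

4.22


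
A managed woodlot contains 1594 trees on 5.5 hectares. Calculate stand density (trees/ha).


Formula: Stand Density = N_trees / Area_ha
Density = 1594 trees / 5.5 ha
Density = 290 trees/ha

290


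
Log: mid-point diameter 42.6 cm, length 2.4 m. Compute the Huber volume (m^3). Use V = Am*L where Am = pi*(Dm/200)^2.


Huber: V = Am * L,  Am = pi*(Dm/200)^2
Am = pi*(42.6/200)^2 = 0.142531 m^2
V = 0.142531*2.4 = 0.3421 m^3

0.3421


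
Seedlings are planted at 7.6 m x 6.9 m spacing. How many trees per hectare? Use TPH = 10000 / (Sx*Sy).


Formula: TPH = 10000 m^2/ha / (spacing_x * spacing_y)
Area per tree = 7.6 m * 6.9 m = 52.44 m^2
TPH = 10000 / 52.44 = 191 trees/ha

191


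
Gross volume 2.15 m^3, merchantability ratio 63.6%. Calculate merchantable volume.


Formula: MV = V_total * (merchantable_pct / 100)
Merchantable fraction = 63.6% / 100 = 0.636
MV = 2.15 m^3 * 0.636 = 1.367 m^3

1.367


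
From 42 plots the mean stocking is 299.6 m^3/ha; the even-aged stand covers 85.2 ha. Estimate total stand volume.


Formula: Total Volume = Mean Volume per ha * Total Area
Total Volume = 299.6 m^3/ha * 85.2 ha
Total Volume = 25526 m^3

25526


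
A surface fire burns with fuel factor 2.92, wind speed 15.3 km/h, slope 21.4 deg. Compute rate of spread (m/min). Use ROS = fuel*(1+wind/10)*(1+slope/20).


Formula: ROS = fuel * (1 + wind/10) * (1 + slope/20)
Wind factor = 1 + 15.3/10 = 2.53
Slope factor = 1 + 21.4/20 = 2.07
ROS = 2.92 * 2.53 * 2.07 = 15.29 m/min

15.29


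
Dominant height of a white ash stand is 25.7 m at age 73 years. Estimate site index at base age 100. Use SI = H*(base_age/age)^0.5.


Formula: SI = H_dom * (base_age / age)^0.5
Age ratio = 100 / 73 = 1.36986
sqrt(age_ratio) = 1.17041
SI = 25.7 * 1.17041 = 30.1 m

30.1


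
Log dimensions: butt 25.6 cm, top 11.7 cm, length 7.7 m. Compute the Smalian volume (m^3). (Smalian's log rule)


Smalian: V = (A1 + A2)/2 * L,  A = pi*(D/200)^2
A1 = pi*(25.6/200)^2 = 0.051472 m^2
A2 = pi*(11.7/200)^2 = 0.010751 m^2
V = (0.051472+0.010751)/2*7.7 = 0.2396 m^3

0.2396


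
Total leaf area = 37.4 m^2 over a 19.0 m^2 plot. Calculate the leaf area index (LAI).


Formula: LAI = total leaf area / ground area  (dimensionless)
LAI = 37.4 m^2 / 19.0 m^2
LAI = 1.97

1.97


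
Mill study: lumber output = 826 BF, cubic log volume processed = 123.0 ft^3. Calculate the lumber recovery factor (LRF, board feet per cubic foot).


Formula: LRF = Lumber Output (BF) / Log Input (ft^3)
LRF = 826 BF / 123.0 ft^3
LRF = 6.72 BF/ft^3

6.72


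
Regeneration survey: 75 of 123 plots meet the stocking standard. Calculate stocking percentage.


Formula: Stocking % = stocked plots / total plots * 100
Stocking = 75 / 123 * 100
Stocking = 0.6098 * 100 = 61.0%

61.0


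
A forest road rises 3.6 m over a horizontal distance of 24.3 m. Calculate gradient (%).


Formula: Gradient = rise / run * 100
Gradient = 3.6 / 24.3 * 100 = 14.8%

14.8
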